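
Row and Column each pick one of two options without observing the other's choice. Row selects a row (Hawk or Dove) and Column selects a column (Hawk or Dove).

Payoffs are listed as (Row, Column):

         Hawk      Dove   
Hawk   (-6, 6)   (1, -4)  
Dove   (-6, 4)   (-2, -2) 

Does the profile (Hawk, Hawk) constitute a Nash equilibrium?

Yes

At (Hawk, Hawk), Row earns -6; switching to Dove would give -6, so Row has no profitable deviation.
Column earns 6; switching to Dove would give -4, so Column has no profitable deviation.
Neither player can gain by a unilateral deviation, so this profile is a Nash equilibrium.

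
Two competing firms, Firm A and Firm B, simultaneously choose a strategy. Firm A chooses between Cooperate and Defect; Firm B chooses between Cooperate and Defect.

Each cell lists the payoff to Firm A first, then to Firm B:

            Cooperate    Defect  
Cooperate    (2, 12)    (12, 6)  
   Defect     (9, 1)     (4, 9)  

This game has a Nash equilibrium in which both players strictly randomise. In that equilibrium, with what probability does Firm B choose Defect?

7/15

Let y be the probability that Firm B plays Cooperate. In a completely mixed equilibrium, Firm A must be indifferent between Cooperate and Defect.
Firm A's expected payoff from Cooperate is 2y + 12(1−y); from Defect it is 9y + 4(1−y).
Setting these equal: −10y + 12 = 5y + 4, so y = 8/15.
Therefore Firm B plays Defect with probability 1 − 8/15 = 7/15.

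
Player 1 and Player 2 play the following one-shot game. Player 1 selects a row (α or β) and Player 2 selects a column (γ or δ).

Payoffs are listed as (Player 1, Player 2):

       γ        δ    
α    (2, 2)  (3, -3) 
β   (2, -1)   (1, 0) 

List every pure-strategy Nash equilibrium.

(α, γ): Player 1 gets 2 ≥ 2 from β, and Player 2 gets 2 ≥ -3 from δ — Nash equilibrium.
(α, δ): Player 2 prefers γ (2 > -3) — not an equilibrium.
(β, γ): Player 2 prefers δ (0 > -1) — not an equilibrium.
(β, δ): Player 1 prefers α (3 > 1) — not an equilibrium.

(α, γ)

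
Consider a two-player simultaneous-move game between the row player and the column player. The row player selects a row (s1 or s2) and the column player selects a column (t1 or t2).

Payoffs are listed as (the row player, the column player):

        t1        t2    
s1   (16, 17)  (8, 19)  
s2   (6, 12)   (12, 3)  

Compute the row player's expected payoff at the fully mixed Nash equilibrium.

First find y, the probability the column player plays t1, from the row player's indifference between s1 and s2: 16y + 8(1−y) = 6y + 12(1−y), giving y = 2/7.
Since the row player is indifferent in equilibrium, the row player's expected payoff equals the payoff from either row against (2/7, 5/7). Using s1: 16(2/7) + 8(5/7) = 72/7.

72/7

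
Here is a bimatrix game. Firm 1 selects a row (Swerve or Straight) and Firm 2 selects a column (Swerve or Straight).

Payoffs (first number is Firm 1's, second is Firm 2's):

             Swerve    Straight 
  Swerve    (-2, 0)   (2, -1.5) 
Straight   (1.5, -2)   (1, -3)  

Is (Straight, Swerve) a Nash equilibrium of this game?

Yes

At (Straight, Swerve), Firm 1 earns 1.5; switching to Swerve would give -2, so Firm 1 has no profitable deviation.
Firm 2 earns -2; switching to Straight would give -3, so Firm 2 has no profitable deviation.
Neither player can gain by a unilateral deviation, so this profile is a Nash equilibrium.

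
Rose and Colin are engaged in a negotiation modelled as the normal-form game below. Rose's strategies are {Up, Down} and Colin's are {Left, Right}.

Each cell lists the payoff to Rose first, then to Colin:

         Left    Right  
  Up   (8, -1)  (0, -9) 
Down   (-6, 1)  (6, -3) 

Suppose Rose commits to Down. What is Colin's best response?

Left

Against Down, Colin earns 1 from Left and -3 from Right.
So Left is the best response.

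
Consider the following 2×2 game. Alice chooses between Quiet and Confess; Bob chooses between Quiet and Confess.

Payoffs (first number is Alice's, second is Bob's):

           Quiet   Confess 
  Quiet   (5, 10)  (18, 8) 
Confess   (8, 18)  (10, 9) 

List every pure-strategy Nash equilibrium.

(Quiet, Quiet): Alice prefers Confess (8 > 5) — not an equilibrium.
(Quiet, Confess): Bob prefers Quiet (10 > 8) — not an equilibrium.
(Confess, Quiet): Alice gets 8 ≥ 5 from Quiet, and Bob gets 18 ≥ 9 from Confess — Nash equilibrium.
(Confess, Confess): Alice prefers Quiet (18 > 10); Bob prefers Quiet (18 > 9) — not an equilibrium.

(Confess, Quiet)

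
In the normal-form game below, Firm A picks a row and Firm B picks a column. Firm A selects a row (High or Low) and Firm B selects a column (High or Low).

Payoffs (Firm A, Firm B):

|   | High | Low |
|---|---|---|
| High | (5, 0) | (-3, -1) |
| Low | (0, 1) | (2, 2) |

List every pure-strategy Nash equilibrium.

(High, High): Firm A gets 5 ≥ 0 from Low, and Firm B gets 0 ≥ -1 from Low — Nash equilibrium.
(High, Low): Firm A prefers Low (2 > -3); Firm B prefers High (0 > -1) — not an equilibrium.
(Low, High): Firm A prefers High (5 > 0); Firm B prefers Low (2 > 1) — not an equilibrium.
(Low, Low): Firm A gets 2 ≥ -3 from High, and Firm B gets 2 ≥ 1 from High — Nash equilibrium.

(High, High) and (Low, Low)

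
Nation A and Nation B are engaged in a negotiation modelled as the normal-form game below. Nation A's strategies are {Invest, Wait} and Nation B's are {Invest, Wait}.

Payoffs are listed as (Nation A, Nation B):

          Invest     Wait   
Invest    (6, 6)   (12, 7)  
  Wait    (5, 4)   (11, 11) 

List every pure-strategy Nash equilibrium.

(Invest, Wait)

(Invest, Invest): Nation B prefers Wait (7 > 6) — not an equilibrium.
(Invest, Wait): Nation A gets 12 ≥ 11 from Wait, and Nation B gets 7 ≥ 6 from Invest — Nash equilibrium.
(Wait, Invest): Nation A prefers Invest (6 > 5); Nation B prefers Wait (11 > 4) — not an equilibrium.
(Wait, Wait): Nation A prefers Invest (12 > 11) — not an equilibrium.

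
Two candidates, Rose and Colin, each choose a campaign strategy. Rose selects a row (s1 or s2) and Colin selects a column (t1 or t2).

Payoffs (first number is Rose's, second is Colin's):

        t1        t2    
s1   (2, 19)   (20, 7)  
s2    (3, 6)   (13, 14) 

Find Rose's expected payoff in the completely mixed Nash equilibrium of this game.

First find q, the probability Colin plays t1, from Rose's indifference between s1 and s2: 2q + 20(1−q) = 3q + 13(1−q), giving q = 7/8.
Since Rose is indifferent in equilibrium, Rose's expected payoff equals the payoff from either row against (7/8, 1/8). Using s1: 2(7/8) + 20(1/8) = 17/4.

17/4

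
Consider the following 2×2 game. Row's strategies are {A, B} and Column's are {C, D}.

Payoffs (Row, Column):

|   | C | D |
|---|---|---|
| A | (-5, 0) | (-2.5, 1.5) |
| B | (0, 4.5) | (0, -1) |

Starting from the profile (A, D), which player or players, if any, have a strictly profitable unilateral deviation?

Row

Row at (A, D) earns -2.5; deviating to B yields 0 — a strict improvement.
Column earns 1.5; deviating to C yields 0 — not better.
Only Row has a strictly profitable deviation.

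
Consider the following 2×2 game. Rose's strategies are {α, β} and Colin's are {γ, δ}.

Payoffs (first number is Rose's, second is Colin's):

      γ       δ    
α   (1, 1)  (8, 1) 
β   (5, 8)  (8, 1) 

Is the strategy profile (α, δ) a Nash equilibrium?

At (α, δ), Rose earns 8; switching to β would give 8, so Rose has no profitable deviation.
Colin earns 1; switching to γ would give 1, so Colin has no profitable deviation.
Neither player can gain by a unilateral deviation, so this profile is a Nash equilibrium.

Yes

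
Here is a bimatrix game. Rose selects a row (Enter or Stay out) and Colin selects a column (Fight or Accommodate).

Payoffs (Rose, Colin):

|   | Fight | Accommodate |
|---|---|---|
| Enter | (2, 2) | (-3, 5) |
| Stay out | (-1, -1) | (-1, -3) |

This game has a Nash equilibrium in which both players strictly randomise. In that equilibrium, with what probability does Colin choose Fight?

Let q be the probability that Colin plays Fight. In a completely mixed equilibrium, Rose must be indifferent between Enter and Stay out.
Rose's expected payoff from Enter is 2q − 3(1−q); from Stay out it is −q − (1−q).
Setting these equal: 5q − 3 = -1, so q = 2/5.

2/5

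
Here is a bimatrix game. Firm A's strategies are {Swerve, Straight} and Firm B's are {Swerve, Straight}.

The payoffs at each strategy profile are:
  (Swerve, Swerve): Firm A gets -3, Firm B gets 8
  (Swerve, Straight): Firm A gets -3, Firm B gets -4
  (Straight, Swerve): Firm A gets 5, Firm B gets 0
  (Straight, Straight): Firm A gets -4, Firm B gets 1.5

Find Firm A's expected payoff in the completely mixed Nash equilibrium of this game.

First find y, the probability Firm B plays Swerve, from Firm A's indifference between Swerve and Straight: −3y − 3(1−y) = 5y − 4(1−y), giving y = 1/9.
Since Firm A is indifferent in equilibrium, Firm A's expected payoff equals the payoff from either row against (1/9, 8/9). Using Swerve: −3(1/9) − 3(8/9) = -3.

-3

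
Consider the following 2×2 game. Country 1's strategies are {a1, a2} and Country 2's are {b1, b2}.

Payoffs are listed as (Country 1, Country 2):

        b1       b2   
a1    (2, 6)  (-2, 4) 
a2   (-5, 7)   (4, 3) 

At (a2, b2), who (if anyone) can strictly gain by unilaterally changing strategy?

Country 1 at (a2, b2) earns 4; deviating to a1 yields -2 — not better.
Country 2 earns 3; deviating to b1 yields 7 — a strict improvement.
Only Country 2 has a strictly profitable deviation.

Country 2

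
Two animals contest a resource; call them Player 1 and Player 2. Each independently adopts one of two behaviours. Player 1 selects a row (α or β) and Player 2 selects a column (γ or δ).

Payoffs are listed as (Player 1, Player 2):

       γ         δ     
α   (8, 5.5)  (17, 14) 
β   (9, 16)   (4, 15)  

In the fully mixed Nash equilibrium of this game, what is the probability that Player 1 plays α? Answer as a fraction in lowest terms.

2/19

Let x be the probability that Player 1 plays α. In a completely mixed equilibrium, Player 2 must be indifferent between γ and δ.
Player 2's expected payoff from γ is 5.5x + 16(1−x); from δ it is 14x + 15(1−x).
Setting these equal: −10.5x + 16 = −x + 15, so x = 2/19.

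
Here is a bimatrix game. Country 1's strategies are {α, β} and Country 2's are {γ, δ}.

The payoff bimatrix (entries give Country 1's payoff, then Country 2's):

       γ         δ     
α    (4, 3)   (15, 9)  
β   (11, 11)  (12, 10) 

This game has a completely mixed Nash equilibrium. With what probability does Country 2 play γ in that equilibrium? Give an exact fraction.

Let c be the probability that Country 2 plays γ. In a completely mixed equilibrium, Country 1 must be indifferent between α and β.
Country 1's expected payoff from α is 4c + 15(1−c); from β it is 11c + 12(1−c).
Setting these equal: −11c + 15 = −c + 12, so c = 3/10.

3/10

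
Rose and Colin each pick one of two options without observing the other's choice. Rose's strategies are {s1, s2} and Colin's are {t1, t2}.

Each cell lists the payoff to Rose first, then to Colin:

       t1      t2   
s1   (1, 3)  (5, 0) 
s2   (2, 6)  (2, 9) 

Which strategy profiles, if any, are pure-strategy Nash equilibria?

none

(s1, t1): Rose prefers s2 (2 > 1) — not an equilibrium.
(s1, t2): Colin prefers t1 (3 > 0) — not an equilibrium.
(s2, t1): Colin prefers t2 (9 > 6) — not an equilibrium.
(s2, t2): Rose prefers s1 (5 > 2) — not an equilibrium.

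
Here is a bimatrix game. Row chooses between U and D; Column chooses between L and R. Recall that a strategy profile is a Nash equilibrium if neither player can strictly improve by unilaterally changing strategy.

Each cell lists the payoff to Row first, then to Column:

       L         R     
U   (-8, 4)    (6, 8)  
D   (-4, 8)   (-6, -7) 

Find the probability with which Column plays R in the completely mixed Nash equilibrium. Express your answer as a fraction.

Let c be the probability that Column plays L. In a completely mixed equilibrium, Row must be indifferent between U and D.
Row's expected payoff from U is −8c + 6(1−c); from D it is −4c − 6(1−c).
Setting these equal: −14c + 6 = 2c − 6, so c = 3/4.
Therefore Column plays R with probability 1 − 3/4 = 1/4.

1/4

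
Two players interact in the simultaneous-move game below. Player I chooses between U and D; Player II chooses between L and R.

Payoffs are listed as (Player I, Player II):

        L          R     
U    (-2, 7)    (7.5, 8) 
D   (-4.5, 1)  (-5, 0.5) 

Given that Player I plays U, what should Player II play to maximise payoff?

Against U, Player II earns 7 from L and 8 from R.
So R is the best response.

R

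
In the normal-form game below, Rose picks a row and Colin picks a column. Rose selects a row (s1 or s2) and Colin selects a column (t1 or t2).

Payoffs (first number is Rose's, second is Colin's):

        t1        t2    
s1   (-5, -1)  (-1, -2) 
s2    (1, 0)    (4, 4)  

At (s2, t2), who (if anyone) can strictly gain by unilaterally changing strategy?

Neither

Rose at (s2, t2) earns 4; deviating to s1 yields -1 — not better.
Colin earns 4; deviating to t1 yields 0 — not better.
Neither player can strictly improve; the profile is a Nash equilibrium.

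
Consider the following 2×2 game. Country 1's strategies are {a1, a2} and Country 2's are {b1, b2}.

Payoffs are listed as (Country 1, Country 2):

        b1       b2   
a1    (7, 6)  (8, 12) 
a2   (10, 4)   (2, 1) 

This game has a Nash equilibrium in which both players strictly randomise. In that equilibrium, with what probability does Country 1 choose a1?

Let r be the probability that Country 1 plays a1. In a completely mixed equilibrium, Country 2 must be indifferent between b1 and b2.
Country 2's expected payoff from b1 is 6r + 4(1−r); from b2 it is 12r + (1−r).
Setting these equal: 2r + 4 = 11r + 1, so r = 1/3.

1/3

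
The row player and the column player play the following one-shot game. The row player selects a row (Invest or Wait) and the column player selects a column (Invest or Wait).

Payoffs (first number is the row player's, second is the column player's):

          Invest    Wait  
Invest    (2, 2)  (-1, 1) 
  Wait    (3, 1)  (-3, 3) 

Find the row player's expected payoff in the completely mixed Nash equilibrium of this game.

First find y, the probability the column player plays Invest, from the row player's indifference between Invest and Wait: 2y − (1−y) = 3y − 3(1−y), giving y = 2/3.
Since the row player is indifferent in equilibrium, the row player's expected payoff equals the payoff from either row against (2/3, 1/3). Using Invest: 2(2/3) − (1/3) = 1.

1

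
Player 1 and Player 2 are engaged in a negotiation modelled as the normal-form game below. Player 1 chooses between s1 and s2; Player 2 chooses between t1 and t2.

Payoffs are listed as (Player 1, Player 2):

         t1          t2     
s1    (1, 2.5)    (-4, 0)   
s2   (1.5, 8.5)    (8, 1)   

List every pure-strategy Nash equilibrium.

(s2, t1)

(s1, t1): Player 1 prefers s2 (1.5 > 1) — not an equilibrium.
(s1, t2): Player 1 prefers s2 (8 > -4); Player 2 prefers t1 (2.5 > 0) — not an equilibrium.
(s2, t1): Player 1 gets 1.5 ≥ 1 from s1, and Player 2 gets 8.5 ≥ 1 from t2 — Nash equilibrium.
(s2, t2): Player 2 prefers t1 (8.5 > 1) — not an equilibrium.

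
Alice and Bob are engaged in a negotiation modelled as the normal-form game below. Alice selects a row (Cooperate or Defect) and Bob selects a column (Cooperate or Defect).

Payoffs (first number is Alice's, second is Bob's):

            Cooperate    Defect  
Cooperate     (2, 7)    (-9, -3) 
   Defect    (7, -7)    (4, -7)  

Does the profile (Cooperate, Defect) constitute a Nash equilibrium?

At (Cooperate, Defect), Alice earns -9; switching to Defect would give 4, so Alice would deviate.
Bob earns -3; switching to Cooperate would give 7, so Bob would deviate.
Since at least one player can profitably deviate, this is not a Nash equilibrium.

No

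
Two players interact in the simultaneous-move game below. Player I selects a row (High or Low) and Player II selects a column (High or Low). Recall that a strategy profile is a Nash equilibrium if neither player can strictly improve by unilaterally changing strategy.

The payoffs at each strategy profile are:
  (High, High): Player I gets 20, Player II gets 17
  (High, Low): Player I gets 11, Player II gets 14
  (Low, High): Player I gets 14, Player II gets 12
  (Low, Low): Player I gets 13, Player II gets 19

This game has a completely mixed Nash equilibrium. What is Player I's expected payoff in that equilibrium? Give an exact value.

First find y, the probability Player II plays High, from Player I's indifference between High and Low: 20y + 11(1−y) = 14y + 13(1−y), giving y = 1/4.
Since Player I is indifferent in equilibrium, Player I's expected payoff equals the payoff from either row against (1/4, 3/4). Using High: 20(1/4) + 11(3/4) = 53/4.

53/4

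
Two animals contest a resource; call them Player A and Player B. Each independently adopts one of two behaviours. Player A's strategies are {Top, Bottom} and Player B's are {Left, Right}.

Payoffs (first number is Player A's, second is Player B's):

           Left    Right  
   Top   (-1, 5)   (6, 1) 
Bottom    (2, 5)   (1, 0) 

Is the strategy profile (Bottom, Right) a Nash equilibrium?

No

At (Bottom, Right), Player A earns 1; switching to Top would give 6, so Player A would deviate.
Player B earns 0; switching to Left would give 5, so Player B would deviate.
Since at least one player can profitably deviate, this is not a Nash equilibrium.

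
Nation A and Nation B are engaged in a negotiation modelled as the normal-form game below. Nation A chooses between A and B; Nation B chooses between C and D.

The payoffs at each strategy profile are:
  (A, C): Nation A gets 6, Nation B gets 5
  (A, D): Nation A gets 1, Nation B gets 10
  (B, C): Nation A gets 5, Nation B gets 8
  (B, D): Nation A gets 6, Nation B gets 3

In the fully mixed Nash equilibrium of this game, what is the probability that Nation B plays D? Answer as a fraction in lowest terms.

Let y be the probability that Nation B plays C. In a completely mixed equilibrium, Nation A must be indifferent between A and B.
Nation A's expected payoff from A is 6y + (1−y); from B it is 5y + 6(1−y).
Setting these equal: 5y + 1 = −y + 6, so y = 5/6.
Therefore Nation B plays D with probability 1 − 5/6 = 1/6.

1/6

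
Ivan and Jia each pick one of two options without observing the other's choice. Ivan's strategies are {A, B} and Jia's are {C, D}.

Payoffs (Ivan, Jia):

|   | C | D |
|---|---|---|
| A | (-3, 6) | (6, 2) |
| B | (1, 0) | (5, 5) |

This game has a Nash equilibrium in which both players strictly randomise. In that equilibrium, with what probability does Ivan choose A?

Let x be the probability that Ivan plays A. In a completely mixed equilibrium, Jia must be indifferent between C and D.
Jia's expected payoff from C is 6x; from D it is 2x + 5(1−x).
Setting these equal: 6x = −3x + 5, so x = 5/9.

5/9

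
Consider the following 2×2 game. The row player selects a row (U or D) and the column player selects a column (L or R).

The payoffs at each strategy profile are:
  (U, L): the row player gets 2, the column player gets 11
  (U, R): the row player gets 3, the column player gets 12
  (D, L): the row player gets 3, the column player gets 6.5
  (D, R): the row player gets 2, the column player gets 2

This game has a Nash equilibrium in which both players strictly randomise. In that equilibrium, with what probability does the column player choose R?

1/2

Let c be the probability that the column player plays L. In a completely mixed equilibrium, the row player must be indifferent between U and D.
The row player's expected payoff from U is 2c + 3(1−c); from D it is 3c + 2(1−c).
Setting these equal: −c + 3 = c + 2, so c = 1/2.
Therefore the column player plays R with probability 1 − 1/2 = 1/2.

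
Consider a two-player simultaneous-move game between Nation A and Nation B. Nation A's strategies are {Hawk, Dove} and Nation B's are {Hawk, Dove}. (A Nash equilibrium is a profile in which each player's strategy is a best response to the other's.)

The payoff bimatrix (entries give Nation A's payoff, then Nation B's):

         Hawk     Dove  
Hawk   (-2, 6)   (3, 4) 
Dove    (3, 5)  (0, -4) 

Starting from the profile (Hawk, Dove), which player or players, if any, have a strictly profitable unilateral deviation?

Nation B

Nation A at (Hawk, Dove) earns 3; deviating to Dove yields 0 — not better.
Nation B earns 4; deviating to Hawk yields 6 — a strict improvement.
Only Nation B has a strictly profitable deviation.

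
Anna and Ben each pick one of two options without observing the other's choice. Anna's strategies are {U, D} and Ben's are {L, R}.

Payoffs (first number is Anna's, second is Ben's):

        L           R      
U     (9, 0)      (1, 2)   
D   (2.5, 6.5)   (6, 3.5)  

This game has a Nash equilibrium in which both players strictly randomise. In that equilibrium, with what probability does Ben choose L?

Let c be the probability that Ben plays L. In a completely mixed equilibrium, Anna must be indifferent between U and D.
Anna's expected payoff from U is 9c + (1−c); from D it is 2.5c + 6(1−c).
Setting these equal: 8c + 1 = −3.5c + 6, so c = 10/23.

10/23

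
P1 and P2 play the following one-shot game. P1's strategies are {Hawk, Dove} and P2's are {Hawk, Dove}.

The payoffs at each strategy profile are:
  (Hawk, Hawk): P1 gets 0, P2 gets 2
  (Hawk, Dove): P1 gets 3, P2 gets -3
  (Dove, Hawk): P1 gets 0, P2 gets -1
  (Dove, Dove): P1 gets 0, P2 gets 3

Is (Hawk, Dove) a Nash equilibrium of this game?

No

At (Hawk, Dove), P1 earns 3; switching to Dove would give 0, so P1 has no profitable deviation.
P2 earns -3; switching to Hawk would give 2, so P2 would deviate.
Since at least one player can profitably deviate, this is not a Nash equilibrium.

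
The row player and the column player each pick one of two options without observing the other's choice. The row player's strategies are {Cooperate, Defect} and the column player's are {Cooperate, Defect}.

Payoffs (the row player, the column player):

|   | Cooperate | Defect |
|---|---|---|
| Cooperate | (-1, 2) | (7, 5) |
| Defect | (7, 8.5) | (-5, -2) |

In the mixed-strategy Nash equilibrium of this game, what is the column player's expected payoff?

31/9

First find p, the probability the row player plays Cooperate, from the column player's indifference between Cooperate and Defect: 2p + 8.5(1−p) = 5p − 2(1−p), giving p = 7/9.
Since the column player is indifferent in equilibrium, the column player's expected payoff equals the payoff from either column against (7/9, 2/9). Using Cooperate: 2(7/9) + 8.5(2/9) = 31/9.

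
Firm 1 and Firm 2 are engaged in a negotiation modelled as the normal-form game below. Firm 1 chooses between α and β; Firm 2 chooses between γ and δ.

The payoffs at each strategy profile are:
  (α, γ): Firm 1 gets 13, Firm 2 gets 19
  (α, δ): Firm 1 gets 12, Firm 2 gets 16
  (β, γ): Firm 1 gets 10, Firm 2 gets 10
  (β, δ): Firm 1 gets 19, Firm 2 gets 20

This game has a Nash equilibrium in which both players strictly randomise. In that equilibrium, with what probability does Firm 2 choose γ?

7/10

Let y be the probability that Firm 2 plays γ. In a completely mixed equilibrium, Firm 1 must be indifferent between α and β.
Firm 1's expected payoff from α is 13y + 12(1−y); from β it is 10y + 19(1−y).
Setting these equal: y + 12 = −9y + 19, so y = 7/10.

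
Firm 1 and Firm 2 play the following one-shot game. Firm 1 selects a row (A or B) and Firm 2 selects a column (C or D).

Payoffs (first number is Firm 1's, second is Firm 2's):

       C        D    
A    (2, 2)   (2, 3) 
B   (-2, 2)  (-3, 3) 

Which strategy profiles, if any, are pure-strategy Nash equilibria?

(A, C): Firm 2 prefers D (3 > 2) — not an equilibrium.
(A, D): Firm 1 gets 2 ≥ -3 from B, and Firm 2 gets 3 ≥ 2 from C — Nash equilibrium.
(B, C): Firm 1 prefers A (2 > -2); Firm 2 prefers D (3 > 2) — not an equilibrium.
(B, D): Firm 1 prefers A (2 > -3) — not an equilibrium.

(A, D)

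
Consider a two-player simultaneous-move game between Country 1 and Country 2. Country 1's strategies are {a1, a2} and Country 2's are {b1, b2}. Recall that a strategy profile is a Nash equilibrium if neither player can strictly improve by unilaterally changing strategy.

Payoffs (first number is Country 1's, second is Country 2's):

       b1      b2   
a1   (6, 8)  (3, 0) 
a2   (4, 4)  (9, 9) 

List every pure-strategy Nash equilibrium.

(a1, b1): Country 1 gets 6 ≥ 4 from a2, and Country 2 gets 8 ≥ 0 from b2 — Nash equilibrium.
(a1, b2): Country 1 prefers a2 (9 > 3); Country 2 prefers b1 (8 > 0) — not an equilibrium.
(a2, b1): Country 1 prefers a1 (6 > 4); Country 2 prefers b2 (9 > 4) — not an equilibrium.
(a2, b2): Country 1 gets 9 ≥ 3 from a1, and Country 2 gets 9 ≥ 4 from b1 — Nash equilibrium.

(a1, b1) and (a2, b2)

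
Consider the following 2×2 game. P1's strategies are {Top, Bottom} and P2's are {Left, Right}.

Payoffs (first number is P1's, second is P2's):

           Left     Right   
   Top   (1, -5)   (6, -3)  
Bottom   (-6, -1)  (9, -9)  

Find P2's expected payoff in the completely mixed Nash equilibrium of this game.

-21/5

First find p, the probability P1 plays Top, from P2's indifference between Left and Right: −5p − (1−p) = −3p − 9(1−p), giving p = 4/5.
Since P2 is indifferent in equilibrium, P2's expected payoff equals the payoff from either column against (4/5, 1/5). Using Left: −5(4/5) − (1/5) = -21/5.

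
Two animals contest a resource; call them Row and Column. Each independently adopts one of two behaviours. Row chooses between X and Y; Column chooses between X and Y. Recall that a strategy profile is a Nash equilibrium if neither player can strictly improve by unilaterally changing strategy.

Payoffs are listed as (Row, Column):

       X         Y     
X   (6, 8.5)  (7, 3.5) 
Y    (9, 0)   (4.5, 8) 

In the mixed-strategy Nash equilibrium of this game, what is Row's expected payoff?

First find q, the probability Column plays X, from Row's indifference between X and Y: 6q + 7(1−q) = 9q + 4.5(1−q), giving q = 5/11.
Since Row is indifferent in equilibrium, Row's expected payoff equals the payoff from either row against (5/11, 6/11). Using X: 6(5/11) + 7(6/11) = 72/11.

72/11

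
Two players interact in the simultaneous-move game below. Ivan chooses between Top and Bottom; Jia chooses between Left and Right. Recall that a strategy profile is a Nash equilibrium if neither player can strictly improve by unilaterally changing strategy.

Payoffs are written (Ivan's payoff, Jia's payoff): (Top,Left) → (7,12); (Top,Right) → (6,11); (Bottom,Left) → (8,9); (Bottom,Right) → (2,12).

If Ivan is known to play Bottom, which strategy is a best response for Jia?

Right

Against Bottom, Jia earns 9 from Left and 12 from Right.
So Right is the best response.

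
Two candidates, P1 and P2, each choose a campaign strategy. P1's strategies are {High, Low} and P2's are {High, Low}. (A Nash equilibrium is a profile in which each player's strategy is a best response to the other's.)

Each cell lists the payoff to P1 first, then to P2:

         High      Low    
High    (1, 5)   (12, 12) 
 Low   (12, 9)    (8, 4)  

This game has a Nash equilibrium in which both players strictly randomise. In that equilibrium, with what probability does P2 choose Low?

Let q be the probability that P2 plays High. In a completely mixed equilibrium, P1 must be indifferent between High and Low.
P1's expected payoff from High is q + 12(1−q); from Low it is 12q + 8(1−q).
Setting these equal: −11q + 12 = 4q + 8, so q = 4/15.
Therefore P2 plays Low with probability 1 − 4/15 = 11/15.

11/15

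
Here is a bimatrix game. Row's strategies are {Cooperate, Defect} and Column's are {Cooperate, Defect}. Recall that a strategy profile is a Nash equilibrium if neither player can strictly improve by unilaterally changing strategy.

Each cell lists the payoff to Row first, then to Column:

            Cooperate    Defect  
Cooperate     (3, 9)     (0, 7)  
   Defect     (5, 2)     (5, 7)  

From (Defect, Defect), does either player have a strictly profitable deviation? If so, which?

Row at (Defect, Defect) earns 5; deviating to Cooperate yields 0 — not better.
Column earns 7; deviating to Cooperate yields 2 — not better.
Neither player can strictly improve; the profile is a Nash equilibrium.

Neither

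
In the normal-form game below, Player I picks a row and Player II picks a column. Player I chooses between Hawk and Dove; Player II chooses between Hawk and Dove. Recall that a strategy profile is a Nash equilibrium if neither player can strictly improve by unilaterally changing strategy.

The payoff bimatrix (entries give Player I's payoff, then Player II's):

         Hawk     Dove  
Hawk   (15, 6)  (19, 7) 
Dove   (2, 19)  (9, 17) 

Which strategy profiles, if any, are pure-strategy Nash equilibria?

(Hawk, Dove)

(Hawk, Hawk): Player II prefers Dove (7 > 6) — not an equilibrium.
(Hawk, Dove): Player I gets 19 ≥ 9 from Dove, and Player II gets 7 ≥ 6 from Hawk — Nash equilibrium.
(Dove, Hawk): Player I prefers Hawk (15 > 2) — not an equilibrium.
(Dove, Dove): Player I prefers Hawk (19 > 9); Player II prefers Hawk (19 > 17) — not an equilibrium.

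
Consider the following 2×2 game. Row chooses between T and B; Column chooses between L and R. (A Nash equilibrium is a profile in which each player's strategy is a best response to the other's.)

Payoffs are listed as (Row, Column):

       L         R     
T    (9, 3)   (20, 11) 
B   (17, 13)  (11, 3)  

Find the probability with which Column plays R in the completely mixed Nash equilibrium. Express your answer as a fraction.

8/17

Let q be the probability that Column plays L. In a completely mixed equilibrium, Row must be indifferent between T and B.
Row's expected payoff from T is 9q + 20(1−q); from B it is 17q + 11(1−q).
Setting these equal: −11q + 20 = 6q + 11, so q = 9/17.
Therefore Column plays R with probability 1 − 9/17 = 8/17.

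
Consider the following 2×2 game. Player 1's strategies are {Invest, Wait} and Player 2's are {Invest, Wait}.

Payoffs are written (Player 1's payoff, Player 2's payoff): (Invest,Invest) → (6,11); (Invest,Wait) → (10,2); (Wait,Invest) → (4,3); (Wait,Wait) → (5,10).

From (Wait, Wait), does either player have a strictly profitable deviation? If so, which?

Player 1

Player 1 at (Wait, Wait) earns 5; deviating to Invest yields 10 — a strict improvement.
Player 2 earns 10; deviating to Invest yields 3 — not better.
Only Player 1 has a strictly profitable deviation.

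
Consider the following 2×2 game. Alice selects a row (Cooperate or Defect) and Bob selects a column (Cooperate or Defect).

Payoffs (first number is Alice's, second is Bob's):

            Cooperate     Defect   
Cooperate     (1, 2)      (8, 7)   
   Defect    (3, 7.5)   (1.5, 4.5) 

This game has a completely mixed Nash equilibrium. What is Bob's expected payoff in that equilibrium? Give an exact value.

First find p, the probability Alice plays Cooperate, from Bob's indifference between Cooperate and Defect: 2p + 7.5(1−p) = 7p + 4.5(1−p), giving p = 3/8.
Since Bob is indifferent in equilibrium, Bob's expected payoff equals the payoff from either column against (3/8, 5/8). Using Cooperate: 2(3/8) + 7.5(5/8) = 87/16.

87/16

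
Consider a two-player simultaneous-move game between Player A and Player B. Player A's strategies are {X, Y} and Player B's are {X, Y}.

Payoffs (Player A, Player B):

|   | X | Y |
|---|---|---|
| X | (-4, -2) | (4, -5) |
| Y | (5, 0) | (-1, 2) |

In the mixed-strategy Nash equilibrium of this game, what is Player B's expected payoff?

-4/5

First find p, the probability Player A plays X, from Player B's indifference between X and Y: −2p = −5p + 2(1−p), giving p = 2/5.
Since Player B is indifferent in equilibrium, Player B's expected payoff equals the payoff from either column against (2/5, 3/5). Using X: −2(2/5) = -4/5.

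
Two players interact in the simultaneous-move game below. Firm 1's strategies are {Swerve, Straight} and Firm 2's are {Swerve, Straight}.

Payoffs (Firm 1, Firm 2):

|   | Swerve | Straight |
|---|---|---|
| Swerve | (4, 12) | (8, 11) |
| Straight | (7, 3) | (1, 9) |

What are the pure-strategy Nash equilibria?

(Swerve, Swerve): Firm 1 prefers Straight (7 > 4) — not an equilibrium.
(Swerve, Straight): Firm 2 prefers Swerve (12 > 11) — not an equilibrium.
(Straight, Swerve): Firm 2 prefers Straight (9 > 3) — not an equilibrium.
(Straight, Straight): Firm 1 prefers Swerve (8 > 1) — not an equilibrium.

none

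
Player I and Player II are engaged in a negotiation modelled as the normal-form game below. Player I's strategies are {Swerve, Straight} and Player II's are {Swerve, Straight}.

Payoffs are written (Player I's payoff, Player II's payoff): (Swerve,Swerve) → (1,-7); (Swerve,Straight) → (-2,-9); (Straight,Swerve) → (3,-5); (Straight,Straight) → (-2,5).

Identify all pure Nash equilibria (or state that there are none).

(Swerve, Swerve): Player I prefers Straight (3 > 1) — not an equilibrium.
(Swerve, Straight): Player II prefers Swerve (-7 > -9) — not an equilibrium.
(Straight, Swerve): Player II prefers Straight (5 > -5) — not an equilibrium.
(Straight, Straight): Player I gets -2 ≥ -2 from Swerve, and Player II gets 5 ≥ -5 from Swerve — Nash equilibrium.

(Straight, Straight)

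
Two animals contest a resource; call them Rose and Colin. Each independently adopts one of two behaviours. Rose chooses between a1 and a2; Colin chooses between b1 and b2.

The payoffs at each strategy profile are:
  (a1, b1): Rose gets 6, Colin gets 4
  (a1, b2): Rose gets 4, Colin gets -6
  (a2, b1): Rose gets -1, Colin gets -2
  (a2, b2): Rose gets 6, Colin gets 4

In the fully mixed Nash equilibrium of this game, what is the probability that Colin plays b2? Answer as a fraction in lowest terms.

7/9

Let y be the probability that Colin plays b1. In a completely mixed equilibrium, Rose must be indifferent between a1 and a2.
Rose's expected payoff from a1 is 6y + 4(1−y); from a2 it is −y + 6(1−y).
Setting these equal: 2y + 4 = −7y + 6, so y = 2/9.
Therefore Colin plays b2 with probability 1 − 2/9 = 7/9.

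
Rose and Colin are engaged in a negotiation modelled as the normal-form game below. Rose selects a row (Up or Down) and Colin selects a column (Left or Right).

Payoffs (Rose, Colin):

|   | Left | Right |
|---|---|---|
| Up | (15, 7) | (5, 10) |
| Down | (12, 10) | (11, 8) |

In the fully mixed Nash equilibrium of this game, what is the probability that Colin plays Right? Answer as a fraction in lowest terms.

1/3

Let q be the probability that Colin plays Left. In a completely mixed equilibrium, Rose must be indifferent between Up and Down.
Rose's expected payoff from Up is 15q + 5(1−q); from Down it is 12q + 11(1−q).
Setting these equal: 10q + 5 = q + 11, so q = 2/3.
Therefore Colin plays Right with probability 1 − 2/3 = 1/3.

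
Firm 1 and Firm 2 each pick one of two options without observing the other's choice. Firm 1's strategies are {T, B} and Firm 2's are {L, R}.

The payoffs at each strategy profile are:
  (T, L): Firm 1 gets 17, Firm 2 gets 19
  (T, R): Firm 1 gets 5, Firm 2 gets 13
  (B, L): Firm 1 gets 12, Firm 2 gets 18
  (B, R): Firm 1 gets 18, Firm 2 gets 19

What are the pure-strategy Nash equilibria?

(T, L) and (B, R)

(T, L): Firm 1 gets 17 ≥ 12 from B, and Firm 2 gets 19 ≥ 13 from R — Nash equilibrium.
(T, R): Firm 1 prefers B (18 > 5); Firm 2 prefers L (19 > 13) — not an equilibrium.
(B, L): Firm 1 prefers T (17 > 12); Firm 2 prefers R (19 > 18) — not an equilibrium.
(B, R): Firm 1 gets 18 ≥ 5 from T, and Firm 2 gets 19 ≥ 18 from L — Nash equilibrium.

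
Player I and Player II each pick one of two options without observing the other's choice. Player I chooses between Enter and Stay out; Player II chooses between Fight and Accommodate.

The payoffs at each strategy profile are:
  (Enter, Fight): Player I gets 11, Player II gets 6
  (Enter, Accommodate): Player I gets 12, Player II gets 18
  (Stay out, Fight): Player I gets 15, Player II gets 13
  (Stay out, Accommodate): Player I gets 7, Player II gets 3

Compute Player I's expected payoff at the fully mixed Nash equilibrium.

First find y, the probability Player II plays Fight, from Player I's indifference between Enter and Stay out: 11y + 12(1−y) = 15y + 7(1−y), giving y = 5/9.
Since Player I is indifferent in equilibrium, Player I's expected payoff equals the payoff from either row against (5/9, 4/9). Using Enter: 11(5/9) + 12(4/9) = 103/9.

103/9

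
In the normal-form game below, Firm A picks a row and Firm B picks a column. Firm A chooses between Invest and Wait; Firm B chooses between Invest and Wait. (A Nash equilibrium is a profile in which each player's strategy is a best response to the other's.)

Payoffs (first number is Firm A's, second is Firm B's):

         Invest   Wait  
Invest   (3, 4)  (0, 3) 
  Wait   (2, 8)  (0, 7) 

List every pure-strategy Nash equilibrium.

(Invest, Invest)

(Invest, Invest): Firm A gets 3 ≥ 2 from Wait, and Firm B gets 4 ≥ 3 from Wait — Nash equilibrium.
(Invest, Wait): Firm B prefers Invest (4 > 3) — not an equilibrium.
(Wait, Invest): Firm A prefers Invest (3 > 2) — not an equilibrium.
(Wait, Wait): Firm B prefers Invest (8 > 7) — not an equilibrium.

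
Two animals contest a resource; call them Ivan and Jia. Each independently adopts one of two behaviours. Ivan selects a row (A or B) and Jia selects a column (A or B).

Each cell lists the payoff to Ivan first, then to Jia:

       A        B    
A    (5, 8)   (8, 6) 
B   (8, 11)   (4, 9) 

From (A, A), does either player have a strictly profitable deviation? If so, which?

Ivan at (A, A) earns 5; deviating to B yields 8 — a strict improvement.
Jia earns 8; deviating to B yields 6 — not better.
Only Ivan has a strictly profitable deviation.

Ivan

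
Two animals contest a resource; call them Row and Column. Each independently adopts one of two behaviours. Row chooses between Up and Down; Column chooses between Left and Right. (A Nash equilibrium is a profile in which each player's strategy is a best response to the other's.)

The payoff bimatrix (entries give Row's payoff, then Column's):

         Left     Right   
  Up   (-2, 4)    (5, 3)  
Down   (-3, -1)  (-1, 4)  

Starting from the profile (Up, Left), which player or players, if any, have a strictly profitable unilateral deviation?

Row at (Up, Left) earns -2; deviating to Down yields -3 — not better.
Column earns 4; deviating to Right yields 3 — not better.
Neither player can strictly improve; the profile is a Nash equilibrium.

Neither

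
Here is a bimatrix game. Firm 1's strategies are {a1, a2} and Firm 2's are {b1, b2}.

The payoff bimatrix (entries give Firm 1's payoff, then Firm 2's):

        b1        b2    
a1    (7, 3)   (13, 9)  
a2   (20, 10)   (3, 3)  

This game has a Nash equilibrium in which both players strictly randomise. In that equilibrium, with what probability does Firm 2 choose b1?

10/23

Let c be the probability that Firm 2 plays b1. In a completely mixed equilibrium, Firm 1 must be indifferent between a1 and a2.
Firm 1's expected payoff from a1 is 7c + 13(1−c); from a2 it is 20c + 3(1−c).
Setting these equal: −6c + 13 = 17c + 3, so c = 10/23.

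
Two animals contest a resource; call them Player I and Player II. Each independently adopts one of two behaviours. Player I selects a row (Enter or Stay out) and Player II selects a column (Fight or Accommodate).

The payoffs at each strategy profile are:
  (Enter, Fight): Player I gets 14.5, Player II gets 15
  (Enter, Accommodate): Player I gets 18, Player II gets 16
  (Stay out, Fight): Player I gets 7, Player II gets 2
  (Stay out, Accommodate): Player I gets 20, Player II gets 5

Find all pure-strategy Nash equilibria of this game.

(Enter, Fight): Player II prefers Accommodate (16 > 15) — not an equilibrium.
(Enter, Accommodate): Player I prefers Stay out (20 > 18) — not an equilibrium.
(Stay out, Fight): Player I prefers Enter (14.5 > 7); Player II prefers Accommodate (5 > 2) — not an equilibrium.
(Stay out, Accommodate): Player I gets 20 ≥ 18 from Enter, and Player II gets 5 ≥ 2 from Fight — Nash equilibrium.

(Stay out, Accommodate)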